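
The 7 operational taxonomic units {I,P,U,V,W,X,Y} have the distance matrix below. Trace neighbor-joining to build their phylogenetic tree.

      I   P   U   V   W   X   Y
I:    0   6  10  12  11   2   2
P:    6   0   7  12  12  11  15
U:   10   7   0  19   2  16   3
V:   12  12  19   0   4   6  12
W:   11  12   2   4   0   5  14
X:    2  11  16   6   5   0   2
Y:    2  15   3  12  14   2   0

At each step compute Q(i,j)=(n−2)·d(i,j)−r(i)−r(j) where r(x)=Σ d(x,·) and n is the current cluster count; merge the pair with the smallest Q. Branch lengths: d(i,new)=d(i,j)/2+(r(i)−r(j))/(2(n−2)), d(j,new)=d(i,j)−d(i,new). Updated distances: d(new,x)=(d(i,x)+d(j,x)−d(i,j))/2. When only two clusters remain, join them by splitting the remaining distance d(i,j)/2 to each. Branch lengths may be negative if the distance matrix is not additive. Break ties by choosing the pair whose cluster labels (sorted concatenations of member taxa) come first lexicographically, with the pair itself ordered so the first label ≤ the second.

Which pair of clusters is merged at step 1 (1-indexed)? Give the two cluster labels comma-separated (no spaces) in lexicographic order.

U,W

1. join U+W (d=2, Q=-95) ⇒ UW; edges |U|=19/10, |W|=1/10
  updated: d(I,UW)=19/2, d(P,UW)=17/2, d(UW,V)=21/2, d(UW,X)=19/2, d(UW,Y)=15/2
2. join P+UW (d=17/2, Q=-64) ⇒ PUW; edges |P|=41/8, |UW|=27/8
  updated: d(I,PUW)=7/2, d(PUW,V)=7, d(PUW,X)=6, d(PUW,Y)=7
3. join PUW+V (d=7, Q=-79/2) ⇒ PUVW; edges |PUW|=5/4, |V|=23/4
  updated: d(I,PUVW)=17/4, d(PUVW,X)=5/2, d(PUVW,Y)=6
4. join I+Y (d=2, Q=-57/4) ⇒ IY; edges |I|=9/16, |Y|=23/16
  updated: d(IY,PUVW)=33/8, d(IY,X)=1
5. join IY+PUVW (d=33/8, Q=-61/8) ⇒ IPUVWY; edges |IY|=21/16, |PUVW|=45/16
  updated: d(IPUVWY,X)=-5/16
6. join IPUVWY+X (d=-5/16) ⇒ IPUVWXY; edges |IPUVWY|=-5/32, |X|=-5/32
final tree: (((I:9/16,Y:23/16):21/16,((P:41/8,(U:19/10,W:1/10):27/8):5/4,V:23/4):45/16):-5/32,X:-5/32)
total length: 373/16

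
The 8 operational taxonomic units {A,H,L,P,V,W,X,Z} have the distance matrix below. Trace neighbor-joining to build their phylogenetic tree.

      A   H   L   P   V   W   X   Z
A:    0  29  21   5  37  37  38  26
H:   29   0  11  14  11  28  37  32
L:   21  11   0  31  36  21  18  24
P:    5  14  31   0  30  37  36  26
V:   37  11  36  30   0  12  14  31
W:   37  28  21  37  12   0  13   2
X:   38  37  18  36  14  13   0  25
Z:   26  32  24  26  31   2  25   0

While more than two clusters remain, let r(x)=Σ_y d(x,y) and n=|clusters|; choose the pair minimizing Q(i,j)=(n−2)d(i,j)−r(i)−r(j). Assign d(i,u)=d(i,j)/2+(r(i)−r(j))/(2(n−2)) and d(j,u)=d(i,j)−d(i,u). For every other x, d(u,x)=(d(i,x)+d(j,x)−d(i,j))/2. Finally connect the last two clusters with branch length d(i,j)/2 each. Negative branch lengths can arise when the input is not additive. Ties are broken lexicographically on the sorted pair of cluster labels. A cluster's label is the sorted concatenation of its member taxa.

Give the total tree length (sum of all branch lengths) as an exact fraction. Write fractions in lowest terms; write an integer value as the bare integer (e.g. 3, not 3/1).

541/8

step 1: merge (A,P) at d=5, Q=-342; branch lengths A→11/3, P→4/3; new cluster AP
  updated: d(AP,H)=19, d(AP,L)=47/2, d(AP,V)=31, d(AP,W)=69/2, d(AP,X)=69/2, d(AP,Z)=47/2
step 2: merge (W,Z) at d=2, Q=-238; branch lengths W→-17/10, Z→37/10; new cluster WZ
  updated: d(AP,WZ)=28, d(H,WZ)=29, d(L,WZ)=43/2, d(V,WZ)=41/2, d(WZ,X)=18
step 3: merge (V,X) at d=14, Q=-178; branch lengths V→47/8, X→65/8; new cluster VX
  updated: d(AP,VX)=103/4, d(H,VX)=17, d(L,VX)=20, d(VX,WZ)=49/4
step 4: merge (VX,WZ) at d=49/4, Q=-129; branch lengths VX→7/2, WZ→35/4; new cluster VWXZ
  updated: d(AP,VWXZ)=83/4, d(H,VWXZ)=135/8, d(L,VWXZ)=117/8
step 5: merge (AP,VWXZ) at d=83/4, Q=-74; branch lengths AP→105/8, VWXZ→61/8; new cluster APVWXZ
  updated: d(APVWXZ,H)=121/16, d(APVWXZ,L)=139/16
step 6: merge (APVWXZ,H) at d=121/16, Q=-109/4; branch lengths APVWXZ→21/8, H→79/16; new cluster AHPVWXZ
  updated: d(AHPVWXZ,L)=97/16
step 7: merge (AHPVWXZ,L) at d=97/16; branch lengths AHPVWXZ→97/32, L→97/32; new cluster AHLPVWXZ
final tree: ((((A:11/3,P:4/3):105/8,((V:47/8,X:65/8):7/2,(W:-17/10,Z:37/10):35/4):61/8):21/8,H:79/16):97/32,L:97/32)
total length: 541/8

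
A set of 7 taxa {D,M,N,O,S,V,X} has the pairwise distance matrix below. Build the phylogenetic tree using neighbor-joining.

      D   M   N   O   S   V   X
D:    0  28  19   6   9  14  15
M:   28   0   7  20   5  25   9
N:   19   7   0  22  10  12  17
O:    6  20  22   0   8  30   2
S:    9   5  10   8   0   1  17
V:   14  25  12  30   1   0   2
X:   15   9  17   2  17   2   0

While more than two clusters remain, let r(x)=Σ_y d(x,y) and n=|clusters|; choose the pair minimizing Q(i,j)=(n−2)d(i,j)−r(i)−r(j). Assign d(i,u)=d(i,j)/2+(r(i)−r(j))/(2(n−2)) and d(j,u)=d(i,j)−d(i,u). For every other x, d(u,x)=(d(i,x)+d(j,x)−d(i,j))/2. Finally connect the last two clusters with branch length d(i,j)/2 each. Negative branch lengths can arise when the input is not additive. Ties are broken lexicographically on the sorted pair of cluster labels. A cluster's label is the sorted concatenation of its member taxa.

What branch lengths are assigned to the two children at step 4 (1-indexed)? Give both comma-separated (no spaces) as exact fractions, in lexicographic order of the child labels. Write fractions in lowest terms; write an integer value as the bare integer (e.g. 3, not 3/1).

49/8,41/8

1. join D+O (d=6, Q=-149) ⇒ DO; edges |D|=33/10, |O|=27/10
  updated: d(DO,M)=21, d(DO,N)=35/2, d(DO,S)=11/2, d(DO,V)=19, d(DO,X)=11/2
2. join M+N (d=7, Q=-205/2) ⇒ MN; edges |M|=63/16, |N|=49/16
  updated: d(DO,MN)=63/4, d(MN,S)=4, d(MN,V)=15, d(MN,X)=19/2
3. join V+X (d=2, Q=-65) ⇒ VX; edges |V|=3/2, |X|=1/2
  updated: d(DO,VX)=45/4, d(MN,VX)=45/4, d(S,VX)=8
4. join DO+VX (d=45/4, Q=-81/2) ⇒ DOVX; edges |DO|=49/8, |VX|=41/8
  updated: d(DOVX,MN)=63/8, d(DOVX,S)=9/8
5. join DOVX+MN (d=63/8, Q=-13) ⇒ DMNOVX; edges |DOVX|=5/2, |MN|=43/8
  updated: d(DMNOVX,S)=-11/8
6. join DMNOVX+S (d=-11/8) ⇒ DMNOSVX; edges |DMNOVX|=-11/16, |S|=-11/16
final tree: ((((D:33/10,O:27/10):49/8,(V:3/2,X:1/2):41/8):5/2,(M:63/16,N:49/16):43/8):-11/16,S:-11/16)
total length: 131/4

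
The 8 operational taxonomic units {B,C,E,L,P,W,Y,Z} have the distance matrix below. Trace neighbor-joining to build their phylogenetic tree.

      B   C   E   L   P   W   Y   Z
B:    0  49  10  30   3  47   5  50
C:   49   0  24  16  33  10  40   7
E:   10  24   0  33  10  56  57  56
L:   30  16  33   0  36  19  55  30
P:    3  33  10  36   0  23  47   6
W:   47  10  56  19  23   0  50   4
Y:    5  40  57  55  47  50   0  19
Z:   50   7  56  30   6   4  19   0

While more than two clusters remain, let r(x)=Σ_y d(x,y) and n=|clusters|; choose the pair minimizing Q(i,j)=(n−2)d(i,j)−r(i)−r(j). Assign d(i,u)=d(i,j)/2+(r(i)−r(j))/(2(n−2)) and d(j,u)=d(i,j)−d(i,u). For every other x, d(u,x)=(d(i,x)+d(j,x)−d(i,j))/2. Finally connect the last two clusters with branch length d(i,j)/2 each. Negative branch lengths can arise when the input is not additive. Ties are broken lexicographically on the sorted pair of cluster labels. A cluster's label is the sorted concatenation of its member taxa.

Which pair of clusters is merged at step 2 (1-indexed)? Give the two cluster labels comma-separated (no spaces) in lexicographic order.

E,P

step 1: merge (B,Y) at d=5, Q=-437; branch lengths B→-49/12, Y→109/12; new cluster BY
  updated: d(BY,C)=42, d(BY,E)=31, d(BY,L)=40, d(BY,P)=45/2, d(BY,W)=46, d(BY,Z)=32
step 2: merge (E,P) at d=10, Q=-581/2; branch lengths E→259/20, P→-59/20; new cluster EP
  updated: d(BY,EP)=87/4, d(C,EP)=47/2, d(EP,L)=59/2, d(EP,W)=69/2, d(EP,Z)=26
step 3: merge (BY,EP) at d=87/4, Q=-230; branch lengths BY→267/16, EP→81/16; new cluster BEPY
  updated: d(BEPY,C)=175/8, d(BEPY,L)=191/8, d(BEPY,W)=235/8, d(BEPY,Z)=145/8
step 4: merge (BEPY,L) at d=191/8, Q=-221/2; branch lengths BEPY→38/3, L→269/24; new cluster BELPY
  updated: d(BELPY,C)=7, d(BELPY,W)=49/4, d(BELPY,Z)=97/8
step 5: merge (BELPY,C) at d=7, Q=-331/8; branch lengths BELPY→171/32, C→53/32; new cluster BCELPY
  updated: d(BCELPY,W)=61/8, d(BCELPY,Z)=97/16
step 6: merge (BCELPY,W) at d=61/8, Q=-283/16; branch lengths BCELPY→155/32, W→89/32; new cluster BCELPWY
  updated: d(BCELPWY,Z)=39/32
step 7: merge (BCELPWY,Z) at d=39/32; branch lengths BCELPWY→39/64, Z→39/64; new cluster BCELPWYZ
final tree: ((((((B:-49/12,Y:109/12):267/16,(E:259/20,P:-59/20):81/16):38/3,L:269/24):171/32,C:53/32):155/32,W:89/32):39/64,Z:39/64)
total length: 2447/32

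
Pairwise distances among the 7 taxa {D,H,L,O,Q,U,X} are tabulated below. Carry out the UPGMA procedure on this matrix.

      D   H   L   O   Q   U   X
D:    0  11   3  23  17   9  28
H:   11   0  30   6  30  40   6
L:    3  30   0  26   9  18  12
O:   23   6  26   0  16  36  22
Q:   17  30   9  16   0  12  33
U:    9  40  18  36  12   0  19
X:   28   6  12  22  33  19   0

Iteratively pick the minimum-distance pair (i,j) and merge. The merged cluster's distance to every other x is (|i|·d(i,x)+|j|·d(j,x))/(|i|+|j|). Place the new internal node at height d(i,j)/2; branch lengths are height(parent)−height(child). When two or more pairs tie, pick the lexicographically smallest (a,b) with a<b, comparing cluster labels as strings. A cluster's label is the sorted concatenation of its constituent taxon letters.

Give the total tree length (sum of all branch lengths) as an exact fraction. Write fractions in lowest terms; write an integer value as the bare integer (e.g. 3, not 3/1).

1187/24

1. join D+L (d=3) ⇒ DL; edges |D|=3/2, |L|=3/2
  updated: d(DL,H)=41/2, d(DL,O)=49/2, d(DL,Q)=13, d(DL,U)=27/2, d(DL,X)=20
2. join H+O (d=6) ⇒ HO; edges |H|=3, |O|=3
  updated: d(DL,HO)=45/2, d(HO,Q)=23, d(HO,U)=38, d(HO,X)=14
3. join Q+U (d=12) ⇒ QU; edges |Q|=6, |U|=6
  updated: d(DL,QU)=53/4, d(HO,QU)=61/2, d(QU,X)=26
4. join DL+QU (d=53/4) ⇒ DLQU; edges |DL|=41/8, |QU|=5/8
  updated: d(DLQU,HO)=53/2, d(DLQU,X)=23
5. join HO+X (d=14) ⇒ HOX; edges |HO|=4, |X|=7
  updated: d(DLQU,HOX)=76/3
6. join DLQU+HOX (d=76/3) ⇒ DHLOQUX; edges |DLQU|=145/24, |HOX|=17/3
final tree: (((D:3/2,L:3/2):41/8,(Q:6,U:6):5/8):145/24,((H:3,O:3):4,X:7):17/3)
total length: 1187/24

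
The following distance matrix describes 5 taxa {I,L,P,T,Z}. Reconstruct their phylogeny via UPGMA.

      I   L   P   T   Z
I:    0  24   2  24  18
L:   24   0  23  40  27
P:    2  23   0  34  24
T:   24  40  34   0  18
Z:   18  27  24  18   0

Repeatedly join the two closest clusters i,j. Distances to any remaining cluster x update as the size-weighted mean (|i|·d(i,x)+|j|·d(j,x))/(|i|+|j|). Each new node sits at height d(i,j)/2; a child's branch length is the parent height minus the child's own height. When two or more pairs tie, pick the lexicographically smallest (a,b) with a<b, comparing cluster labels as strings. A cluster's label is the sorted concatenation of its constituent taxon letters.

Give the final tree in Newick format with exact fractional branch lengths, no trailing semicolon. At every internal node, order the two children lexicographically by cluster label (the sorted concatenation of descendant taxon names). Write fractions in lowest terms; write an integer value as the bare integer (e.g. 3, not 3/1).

(((I:1,P:1):43/4,L:47/4):13/6,(T:9,Z:9):59/12)

step 1: merge (I,P) at d=2; branch lengths I→1, P→1; new cluster IP
  updated: d(IP,L)=47/2, d(IP,T)=29, d(IP,Z)=21
step 2: merge (T,Z) at d=18; branch lengths T→9, Z→9; new cluster TZ
  updated: d(IP,TZ)=25, d(L,TZ)=67/2
step 3: merge (IP,L) at d=47/2; branch lengths IP→43/4, L→47/4; new cluster ILP
  updated: d(ILP,TZ)=167/6
step 4: merge (ILP,TZ) at d=167/6; branch lengths ILP→13/6, TZ→59/12; new cluster ILPTZ
final tree: (((I:1,P:1):43/4,L:47/4):13/6,(T:9,Z:9):59/12)
total length: 595/12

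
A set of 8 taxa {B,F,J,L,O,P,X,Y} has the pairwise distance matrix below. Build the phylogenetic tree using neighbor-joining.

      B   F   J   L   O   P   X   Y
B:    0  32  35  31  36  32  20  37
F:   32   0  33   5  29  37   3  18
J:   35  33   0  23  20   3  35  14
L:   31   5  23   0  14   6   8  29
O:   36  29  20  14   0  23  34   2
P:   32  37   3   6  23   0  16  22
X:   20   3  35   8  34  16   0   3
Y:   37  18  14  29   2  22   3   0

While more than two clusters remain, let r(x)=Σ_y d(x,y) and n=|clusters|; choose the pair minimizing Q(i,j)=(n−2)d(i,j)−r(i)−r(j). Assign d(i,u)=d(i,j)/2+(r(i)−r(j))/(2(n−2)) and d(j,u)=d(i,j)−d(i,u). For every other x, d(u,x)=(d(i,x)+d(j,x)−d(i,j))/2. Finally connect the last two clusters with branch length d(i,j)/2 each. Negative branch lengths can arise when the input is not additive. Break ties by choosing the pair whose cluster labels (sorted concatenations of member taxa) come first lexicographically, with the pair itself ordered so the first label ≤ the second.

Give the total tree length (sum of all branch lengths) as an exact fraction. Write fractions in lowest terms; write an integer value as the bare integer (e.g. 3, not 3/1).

1901/32

step 1: merge (J,P) at d=3, Q=-284; branch lengths J→7/2, P→-1/2; new cluster JP
  updated: d(B,JP)=32, d(F,JP)=67/2, d(JP,L)=13, d(JP,O)=20, d(JP,X)=24, d(JP,Y)=33/2
step 2: merge (O,Y) at d=2, Q=-461/2; branch lengths O→79/20, Y→-39/20; new cluster OY
  updated: d(B,OY)=71/2, d(F,OY)=45/2, d(JP,OY)=69/4, d(L,OY)=41/2, d(OY,X)=35/2
step 3: merge (JP,OY) at d=69/4, Q=-164; branch lengths JP→151/16, OY→125/16; new cluster JOPY
  updated: d(B,JOPY)=201/8, d(F,JOPY)=155/8, d(JOPY,L)=65/8, d(JOPY,X)=97/8
step 4: merge (B,JOPY) at d=201/8, Q=-195/2; branch lengths B→475/24, JOPY→16/3; new cluster BJOPY
  updated: d(BJOPY,F)=105/8, d(BJOPY,L)=7, d(BJOPY,X)=7/2
step 5: merge (BJOPY,X) at d=7/2, Q=-249/8; branch lengths BJOPY→129/32, X→-17/32; new cluster BJOPXY
  updated: d(BJOPXY,F)=101/16, d(BJOPXY,L)=23/4
step 6: merge (BJOPXY,F) at d=101/16, Q=-273/16; branch lengths BJOPXY→113/32, F→89/32; new cluster BFJOPXY
  updated: d(BFJOPXY,L)=71/32
step 7: merge (BFJOPXY,L) at d=71/32; branch lengths BFJOPXY→71/64, L→71/64; new cluster BFJLOPXY
final tree: ((((B:475/24,((J:7/2,P:-1/2):151/16,(O:79/20,Y:-39/20):125/16):16/3):129/32,X:-17/32):113/32,F:89/32):71/64,L:71/64)
total length: 1901/32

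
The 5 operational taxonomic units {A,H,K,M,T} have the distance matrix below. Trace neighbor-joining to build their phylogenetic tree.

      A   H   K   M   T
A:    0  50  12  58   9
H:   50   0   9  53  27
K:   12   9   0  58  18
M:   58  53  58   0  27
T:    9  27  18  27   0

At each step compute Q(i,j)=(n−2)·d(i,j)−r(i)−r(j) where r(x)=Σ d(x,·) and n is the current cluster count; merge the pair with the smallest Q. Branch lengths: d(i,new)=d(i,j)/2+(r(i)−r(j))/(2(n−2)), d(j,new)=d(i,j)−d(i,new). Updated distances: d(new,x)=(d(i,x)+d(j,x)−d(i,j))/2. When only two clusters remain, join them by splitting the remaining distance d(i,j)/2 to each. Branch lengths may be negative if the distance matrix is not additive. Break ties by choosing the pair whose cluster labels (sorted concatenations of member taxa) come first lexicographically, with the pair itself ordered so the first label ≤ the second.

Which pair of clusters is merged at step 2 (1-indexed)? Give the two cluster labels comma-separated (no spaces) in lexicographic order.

A,HK

step 1: merge (H,K) at d=9, Q=-209; branch lengths H→23/2, K→-5/2; new cluster HK
  updated: d(A,HK)=53/2, d(HK,M)=51, d(HK,T)=18
step 2: merge (A,HK) at d=53/2, Q=-136; branch lengths A→51/4, HK→55/4; new cluster AHK
  updated: d(AHK,M)=165/4, d(AHK,T)=1/4
step 3: merge (AHK,M) at d=165/4, Q=-137/2; branch lengths AHK→29/4, M→34; new cluster AHKM
  updated: d(AHKM,T)=-7
step 4: merge (AHKM,T) at d=-7; branch lengths AHKM→-7/2, T→-7/2; new cluster AHKMT
final tree: (((A:51/4,(H:23/2,K:-5/2):55/4):29/4,M:34):-7/2,T:-7/2)
total length: 279/4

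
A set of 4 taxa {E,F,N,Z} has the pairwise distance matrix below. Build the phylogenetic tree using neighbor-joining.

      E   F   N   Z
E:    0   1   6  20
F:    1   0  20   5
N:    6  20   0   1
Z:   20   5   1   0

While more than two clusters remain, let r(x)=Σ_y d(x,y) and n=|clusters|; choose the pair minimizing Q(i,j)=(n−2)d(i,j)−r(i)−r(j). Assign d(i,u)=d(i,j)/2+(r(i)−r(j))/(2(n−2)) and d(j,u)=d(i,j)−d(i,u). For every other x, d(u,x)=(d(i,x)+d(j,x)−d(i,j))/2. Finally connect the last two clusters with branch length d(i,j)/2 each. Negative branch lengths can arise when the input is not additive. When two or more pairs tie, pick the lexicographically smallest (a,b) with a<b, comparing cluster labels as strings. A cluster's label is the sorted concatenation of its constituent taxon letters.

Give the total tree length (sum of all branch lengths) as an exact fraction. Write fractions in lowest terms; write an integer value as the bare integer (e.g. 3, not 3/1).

55/4

step 1: merge (E,F) at d=1, Q=-51; branch lengths E→3/4, F→1/4; new cluster EF
  updated: d(EF,N)=25/2, d(EF,Z)=12
step 2: merge (EF,N) at d=25/2, Q=-51/2; branch lengths EF→47/4, N→3/4; new cluster EFN
  updated: d(EFN,Z)=1/4
step 3: merge (EFN,Z) at d=1/4; branch lengths EFN→1/8, Z→1/8; new cluster EFNZ
final tree: (((E:3/4,F:1/4):47/4,N:3/4):1/8,Z:1/8)
total length: 55/4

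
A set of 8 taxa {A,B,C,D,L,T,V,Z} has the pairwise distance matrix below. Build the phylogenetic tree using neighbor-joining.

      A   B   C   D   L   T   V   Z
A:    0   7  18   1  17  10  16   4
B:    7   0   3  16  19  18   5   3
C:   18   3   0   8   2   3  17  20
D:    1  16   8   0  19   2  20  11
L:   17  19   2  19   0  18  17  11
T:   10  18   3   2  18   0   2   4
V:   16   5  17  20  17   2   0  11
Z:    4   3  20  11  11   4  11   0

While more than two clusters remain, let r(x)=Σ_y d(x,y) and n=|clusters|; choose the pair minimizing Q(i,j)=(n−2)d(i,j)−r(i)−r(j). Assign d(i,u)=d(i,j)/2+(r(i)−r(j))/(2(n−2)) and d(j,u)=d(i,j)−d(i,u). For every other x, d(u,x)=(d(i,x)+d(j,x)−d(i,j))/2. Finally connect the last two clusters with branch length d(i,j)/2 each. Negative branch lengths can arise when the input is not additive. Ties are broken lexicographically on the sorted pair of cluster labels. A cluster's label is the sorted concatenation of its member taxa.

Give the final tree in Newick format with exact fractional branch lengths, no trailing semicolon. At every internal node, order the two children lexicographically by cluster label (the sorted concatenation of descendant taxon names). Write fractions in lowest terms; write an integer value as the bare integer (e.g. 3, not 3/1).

iteration 1: select C,L (d=2, Q=-162); attach at lengths (-5/3, 11/3); label the merged cluster CL
  updated: d(A,CL)=33/2, d(B,CL)=10, d(CL,D)=25/2, d(CL,T)=19/2, d(CL,V)=16, d(CL,Z)=29/2
iteration 2: select A,D (d=1, Q=-112); attach at lengths (-3/10, 13/10); label the merged cluster AD
  updated: d(AD,B)=11, d(AD,CL)=14, d(AD,T)=11/2, d(AD,V)=35/2, d(AD,Z)=7
iteration 3: select T,V (d=2, Q=-165/2); attach at lengths (-9/16, 41/16); label the merged cluster TV
  updated: d(AD,TV)=21/2, d(B,TV)=21/2, d(CL,TV)=47/4, d(TV,Z)=13/2
iteration 4: select B,Z (d=3, Q=-113/2); attach at lengths (25/12, 11/12); label the merged cluster BZ
  updated: d(AD,BZ)=15/2, d(BZ,CL)=43/4, d(BZ,TV)=7
iteration 5: select AD,BZ (d=15/2, Q=-169/4); attach at lengths (87/16, 33/16); label the merged cluster ABDZ
  updated: d(ABDZ,CL)=69/8, d(ABDZ,TV)=5
iteration 6: select ABDZ,CL (d=69/8, Q=-203/8); attach at lengths (15/16, 123/16); label the merged cluster ABCDLZ
  updated: d(ABCDLZ,TV)=65/16
iteration 7: select ABCDLZ,TV (d=65/16); attach at lengths (65/32, 65/32); label the merged cluster ABCDLTVZ
final tree: ((((A:-3/10,D:13/10):87/16,(B:25/12,Z:11/12):33/16):15/16,(C:-5/3,L:11/3):123/16):65/32,(T:-9/16,V:41/16):65/32)
total length: 451/16

((((A:-3/10,D:13/10):87/16,(B:25/12,Z:11/12):33/16):15/16,(C:-5/3,L:11/3):123/16):65/32,(T:-9/16,V:41/16):65/32)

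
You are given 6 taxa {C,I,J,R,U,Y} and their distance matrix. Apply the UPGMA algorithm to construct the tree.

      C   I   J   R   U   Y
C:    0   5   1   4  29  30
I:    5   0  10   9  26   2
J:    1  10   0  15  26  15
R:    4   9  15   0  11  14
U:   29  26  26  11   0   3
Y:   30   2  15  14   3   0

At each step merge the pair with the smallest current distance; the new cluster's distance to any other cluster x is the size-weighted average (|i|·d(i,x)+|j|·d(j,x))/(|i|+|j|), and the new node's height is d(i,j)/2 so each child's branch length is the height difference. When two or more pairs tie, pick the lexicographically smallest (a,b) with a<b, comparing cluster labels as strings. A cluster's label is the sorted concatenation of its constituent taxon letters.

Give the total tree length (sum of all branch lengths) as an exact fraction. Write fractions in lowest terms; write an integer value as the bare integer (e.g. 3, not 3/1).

193/6

step 1: merge (C,J) at d=1; branch lengths C→1/2, J→1/2; new cluster CJ
  updated: d(CJ,I)=15/2, d(CJ,R)=19/2, d(CJ,U)=55/2, d(CJ,Y)=45/2
step 2: merge (I,Y) at d=2; branch lengths I→1, Y→1; new cluster IY
  updated: d(CJ,IY)=15, d(IY,R)=23/2, d(IY,U)=29/2
step 3: merge (CJ,R) at d=19/2; branch lengths CJ→17/4, R→19/4; new cluster CJR
  updated: d(CJR,IY)=83/6, d(CJR,U)=22
step 4: merge (CJR,IY) at d=83/6; branch lengths CJR→13/6, IY→71/12; new cluster CIJRY
  updated: d(CIJRY,U)=19
step 5: merge (CIJRY,U) at d=19; branch lengths CIJRY→31/12, U→19/2; new cluster CIJRUY
final tree: ((((C:1/2,J:1/2):17/4,R:19/4):13/6,(I:1,Y:1):71/12):31/12,U:19/2)
total length: 193/6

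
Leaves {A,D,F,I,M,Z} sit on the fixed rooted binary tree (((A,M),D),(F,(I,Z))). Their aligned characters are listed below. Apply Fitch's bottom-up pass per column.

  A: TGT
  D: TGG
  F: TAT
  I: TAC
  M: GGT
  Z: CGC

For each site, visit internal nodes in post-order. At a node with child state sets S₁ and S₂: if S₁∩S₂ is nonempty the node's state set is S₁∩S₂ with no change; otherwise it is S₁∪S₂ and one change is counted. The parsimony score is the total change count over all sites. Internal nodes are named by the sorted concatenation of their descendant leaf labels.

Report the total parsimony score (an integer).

AM@0: {T} ∪ {G} = {G,T} (union, +1)
ADM@0: {G,T} ∩ {T} = {T} (intersection, +0)
IZ@0: {T} ∪ {C} = {C,T} (union, +1)
FIZ@0: {T} ∩ {C,T} = {T} (intersection, +0)
ADFIMZ@0: {T} ∩ {T} = {T} (intersection, +0)
AM@1: {G} ∩ {G} = {G} (intersection, +0)
ADM@1: {G} ∩ {G} = {G} (intersection, +0)
IZ@1: {A} ∪ {G} = {A,G} (union, +1)
FIZ@1: {A} ∩ {A,G} = {A} (intersection, +0)
ADFIMZ@1: {G} ∪ {A} = {A,G} (union, +1)
AM@2: {T} ∩ {T} = {T} (intersection, +0)
ADM@2: {T} ∪ {G} = {G,T} (union, +1)
IZ@2: {C} ∩ {C} = {C} (intersection, +0)
FIZ@2: {T} ∪ {C} = {C,T} (union, +1)
ADFIMZ@2: {G,T} ∩ {C,T} = {T} (intersection, +0)
per-site changes: [2, 2, 2]; total = 6

6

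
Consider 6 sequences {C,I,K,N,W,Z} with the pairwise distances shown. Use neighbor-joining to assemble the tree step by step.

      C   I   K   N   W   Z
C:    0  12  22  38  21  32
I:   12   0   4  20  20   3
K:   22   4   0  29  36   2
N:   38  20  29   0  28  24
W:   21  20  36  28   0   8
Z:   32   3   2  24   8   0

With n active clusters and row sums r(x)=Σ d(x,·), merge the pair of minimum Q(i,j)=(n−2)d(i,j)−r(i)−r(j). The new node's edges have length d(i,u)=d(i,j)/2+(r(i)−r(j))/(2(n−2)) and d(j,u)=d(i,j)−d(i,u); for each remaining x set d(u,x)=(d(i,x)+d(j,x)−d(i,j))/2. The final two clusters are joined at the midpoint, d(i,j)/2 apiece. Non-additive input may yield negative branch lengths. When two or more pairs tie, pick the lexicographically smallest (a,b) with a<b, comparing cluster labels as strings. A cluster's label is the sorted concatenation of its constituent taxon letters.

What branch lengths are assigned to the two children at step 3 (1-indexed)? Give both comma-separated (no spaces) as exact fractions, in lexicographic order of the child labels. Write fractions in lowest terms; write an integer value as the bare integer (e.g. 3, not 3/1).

1. join C+W (d=21, Q=-154) ⇒ CW; edges |C|=12, |W|=9
  updated: d(CW,I)=11/2, d(CW,K)=37/2, d(CW,N)=45/2, d(CW,Z)=19/2
2. join K+Z (d=2, Q=-86) ⇒ KZ; edges |K|=7/2, |Z|=-3/2
  updated: d(CW,KZ)=13, d(I,KZ)=5/2, d(KZ,N)=51/2
3. join CW+N (d=45/2, Q=-64) ⇒ CNW; edges |CW|=9/2, |N|=18
  updated: d(CNW,I)=3/2, d(CNW,KZ)=8
4. join CNW+I (d=3/2, Q=-12) ⇒ CINW; edges |CNW|=7/2, |I|=-2
  updated: d(CINW,KZ)=9/2
5. join CINW+KZ (d=9/2) ⇒ CIKNWZ; edges |CINW|=9/4, |KZ|=9/4
final tree: ((((C:12,W:9):9/2,N:18):7/2,I:-2):9/4,(K:7/2,Z:-3/2):9/4)
total length: 103/2

9/2,18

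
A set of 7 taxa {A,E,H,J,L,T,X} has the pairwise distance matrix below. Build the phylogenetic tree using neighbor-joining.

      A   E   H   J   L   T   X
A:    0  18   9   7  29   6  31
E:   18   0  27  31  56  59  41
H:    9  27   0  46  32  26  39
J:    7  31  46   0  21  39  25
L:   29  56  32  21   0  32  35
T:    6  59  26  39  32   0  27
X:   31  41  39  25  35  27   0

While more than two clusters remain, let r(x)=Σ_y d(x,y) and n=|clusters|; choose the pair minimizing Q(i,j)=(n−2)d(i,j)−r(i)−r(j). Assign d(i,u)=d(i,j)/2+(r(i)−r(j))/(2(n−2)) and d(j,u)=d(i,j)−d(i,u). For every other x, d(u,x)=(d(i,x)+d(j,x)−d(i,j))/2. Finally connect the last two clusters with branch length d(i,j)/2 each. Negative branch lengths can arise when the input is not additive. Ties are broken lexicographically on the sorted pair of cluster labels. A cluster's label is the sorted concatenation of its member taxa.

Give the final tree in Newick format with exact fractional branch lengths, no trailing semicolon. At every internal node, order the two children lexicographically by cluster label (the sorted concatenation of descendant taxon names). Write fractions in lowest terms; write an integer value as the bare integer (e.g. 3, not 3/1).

((((A:-19/4,(E:94/5,H:41/5):19/4):193/32,T:367/32):153/32,(J:185/24,L:319/24):165/32):459/64,X:459/64)

step 1: merge (E,H) at d=27, Q=-276; branch lengths E→94/5, H→41/5; new cluster EH
  updated: d(A,EH)=0, d(EH,J)=25, d(EH,L)=61/2, d(EH,T)=29, d(EH,X)=53/2
step 2: merge (A,EH) at d=0, Q=-184; branch lengths A→-19/4, EH→19/4; new cluster AEH
  updated: d(AEH,J)=16, d(AEH,L)=119/4, d(AEH,T)=35/2, d(AEH,X)=115/4
step 3: merge (J,L) at d=21, Q=-623/4; branch lengths J→185/24, L→319/24; new cluster JL
  updated: d(AEH,JL)=99/8, d(JL,T)=25, d(JL,X)=39/2
step 4: merge (AEH,T) at d=35/2, Q=-745/8; branch lengths AEH→193/32, T→367/32; new cluster AEHT
  updated: d(AEHT,JL)=159/16, d(AEHT,X)=153/8
step 5: merge (AEHT,JL) at d=159/16, Q=-777/16; branch lengths AEHT→153/32, JL→165/32; new cluster AEHJLT
  updated: d(AEHJLT,X)=459/32
step 6: merge (AEHJLT,X) at d=459/32; branch lengths AEHJLT→459/64, X→459/64; new cluster AEHJLTX
final tree: ((((A:-19/4,(E:94/5,H:41/5):19/4):193/32,T:367/32):153/32,(J:185/24,L:319/24):165/32):459/64,X:459/64)
total length: 2873/32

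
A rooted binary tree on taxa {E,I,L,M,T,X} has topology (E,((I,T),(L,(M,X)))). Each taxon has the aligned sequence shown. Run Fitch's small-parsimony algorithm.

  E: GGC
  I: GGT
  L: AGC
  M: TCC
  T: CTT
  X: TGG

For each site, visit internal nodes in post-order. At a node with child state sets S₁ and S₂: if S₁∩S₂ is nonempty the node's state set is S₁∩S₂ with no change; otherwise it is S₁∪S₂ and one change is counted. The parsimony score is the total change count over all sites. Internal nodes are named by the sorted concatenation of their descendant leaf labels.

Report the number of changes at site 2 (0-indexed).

2

site 0, node IT: I={G} ∪ T={C} → {C,G} (+1)
site 0, node MX: M={T} ∩ X={T} → {T} (+0)
site 0, node LMX: L={A} ∪ MX={T} → {A,T} (+1)
site 0, node ILMTX: IT={C,G} ∪ LMX={A,T} → {A,C,G,T} (+1)
site 0, node EILMTX: E={G} ∩ ILMTX={A,C,G,T} → {G} (+0)
site 1, node IT: I={G} ∪ T={T} → {G,T} (+1)
site 1, node MX: M={C} ∪ X={G} → {C,G} (+1)
site 1, node LMX: L={G} ∩ MX={C,G} → {G} (+0)
site 1, node ILMTX: IT={G,T} ∩ LMX={G} → {G} (+0)
site 1, node EILMTX: E={G} ∩ ILMTX={G} → {G} (+0)
site 2, node IT: I={T} ∩ T={T} → {T} (+0)
site 2, node MX: M={C} ∪ X={G} → {C,G} (+1)
site 2, node LMX: L={C} ∩ MX={C,G} → {C} (+0)
site 2, node ILMTX: IT={T} ∪ LMX={C} → {C,T} (+1)
site 2, node EILMTX: E={C} ∩ ILMTX={C,T} → {C} (+0)
per-site changes: [3, 2, 2]; total = 7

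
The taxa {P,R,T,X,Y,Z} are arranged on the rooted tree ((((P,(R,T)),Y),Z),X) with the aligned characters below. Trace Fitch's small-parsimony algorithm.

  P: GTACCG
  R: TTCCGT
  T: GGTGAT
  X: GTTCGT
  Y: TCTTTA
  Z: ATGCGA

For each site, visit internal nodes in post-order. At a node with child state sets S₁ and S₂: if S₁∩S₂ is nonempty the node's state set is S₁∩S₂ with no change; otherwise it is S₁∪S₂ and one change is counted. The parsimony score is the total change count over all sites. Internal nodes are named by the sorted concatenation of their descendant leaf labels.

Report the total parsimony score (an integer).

16

site 0, node RT: R={T} ∪ T={G} → {G,T} (+1)
site 0, node PRT: P={G} ∩ RT={G,T} → {G} (+0)
site 0, node PRTY: PRT={G} ∪ Y={T} → {G,T} (+1)
site 0, node PRTYZ: PRTY={G,T} ∪ Z={A} → {A,G,T} (+1)
site 0, node PRTXYZ: PRTYZ={A,G,T} ∩ X={G} → {G} (+0)
site 1, node RT: R={T} ∪ T={G} → {G,T} (+1)
site 1, node PRT: P={T} ∩ RT={G,T} → {T} (+0)
site 1, node PRTY: PRT={T} ∪ Y={C} → {C,T} (+1)
site 1, node PRTYZ: PRTY={C,T} ∩ Z={T} → {T} (+0)
site 1, node PRTXYZ: PRTYZ={T} ∩ X={T} → {T} (+0)
site 2, node RT: R={C} ∪ T={T} → {C,T} (+1)
site 2, node PRT: P={A} ∪ RT={C,T} → {A,C,T} (+1)
site 2, node PRTY: PRT={A,C,T} ∩ Y={T} → {T} (+0)
site 2, node PRTYZ: PRTY={T} ∪ Z={G} → {G,T} (+1)
site 2, node PRTXYZ: PRTYZ={G,T} ∩ X={T} → {T} (+0)
site 3, node RT: R={C} ∪ T={G} → {C,G} (+1)
site 3, node PRT: P={C} ∩ RT={C,G} → {C} (+0)
site 3, node PRTY: PRT={C} ∪ Y={T} → {C,T} (+1)
site 3, node PRTYZ: PRTY={C,T} ∩ Z={C} → {C} (+0)
site 3, node PRTXYZ: PRTYZ={C} ∩ X={C} → {C} (+0)
site 4, node RT: R={G} ∪ T={A} → {A,G} (+1)
site 4, node PRT: P={C} ∪ RT={A,G} → {A,C,G} (+1)
site 4, node PRTY: PRT={A,C,G} ∪ Y={T} → {A,C,G,T} (+1)
site 4, node PRTYZ: PRTY={A,C,G,T} ∩ Z={G} → {G} (+0)
site 4, node PRTXYZ: PRTYZ={G} ∩ X={G} → {G} (+0)
site 5, node RT: R={T} ∩ T={T} → {T} (+0)
site 5, node PRT: P={G} ∪ RT={T} → {G,T} (+1)
site 5, node PRTY: PRT={G,T} ∪ Y={A} → {A,G,T} (+1)
site 5, node PRTYZ: PRTY={A,G,T} ∩ Z={A} → {A} (+0)
site 5, node PRTXYZ: PRTYZ={A} ∪ X={T} → {A,T} (+1)
per-site changes: [3, 2, 3, 2, 3, 3]; total = 16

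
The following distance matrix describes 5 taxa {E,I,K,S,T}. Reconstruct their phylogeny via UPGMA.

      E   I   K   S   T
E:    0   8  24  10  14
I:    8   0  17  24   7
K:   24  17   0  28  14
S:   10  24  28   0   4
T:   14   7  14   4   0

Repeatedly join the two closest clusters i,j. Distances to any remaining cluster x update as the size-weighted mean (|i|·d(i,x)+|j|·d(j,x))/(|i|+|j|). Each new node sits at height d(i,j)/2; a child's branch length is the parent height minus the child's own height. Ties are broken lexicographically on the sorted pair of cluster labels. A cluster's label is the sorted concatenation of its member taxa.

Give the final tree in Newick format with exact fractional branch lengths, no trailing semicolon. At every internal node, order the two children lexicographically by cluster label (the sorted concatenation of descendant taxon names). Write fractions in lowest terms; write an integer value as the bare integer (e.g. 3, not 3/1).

1. join S+T (d=4) ⇒ ST; edges |S|=2, |T|=2
  updated: d(E,ST)=12, d(I,ST)=31/2, d(K,ST)=21
2. join E+I (d=8) ⇒ EI; edges |E|=4, |I|=4
  updated: d(EI,K)=41/2, d(EI,ST)=55/4
3. join EI+ST (d=55/4) ⇒ EIST; edges |EI|=23/8, |ST|=39/8
  updated: d(EIST,K)=83/4
4. join EIST+K (d=83/4) ⇒ EIKST; edges |EIST|=7/2, |K|=83/8
final tree: (((E:4,I:4):23/8,(S:2,T:2):39/8):7/2,K:83/8)
total length: 269/8

(((E:4,I:4):23/8,(S:2,T:2):39/8):7/2,K:83/8)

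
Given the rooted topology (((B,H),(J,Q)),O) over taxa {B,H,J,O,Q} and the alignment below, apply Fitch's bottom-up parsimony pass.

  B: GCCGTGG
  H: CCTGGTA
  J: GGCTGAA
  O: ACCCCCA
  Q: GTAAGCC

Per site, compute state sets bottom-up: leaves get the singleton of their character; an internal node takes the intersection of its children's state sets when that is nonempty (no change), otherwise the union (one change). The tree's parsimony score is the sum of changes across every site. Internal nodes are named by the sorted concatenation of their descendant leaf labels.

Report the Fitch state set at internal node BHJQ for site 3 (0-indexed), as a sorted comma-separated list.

BH@0: {G} ∪ {C} = {C,G} (union, +1)
JQ@0: {G} ∩ {G} = {G} (intersection, +0)
BHJQ@0: {C,G} ∩ {G} = {G} (intersection, +0)
BHJOQ@0: {G} ∪ {A} = {A,G} (union, +1)
BH@1: {C} ∩ {C} = {C} (intersection, +0)
JQ@1: {G} ∪ {T} = {G,T} (union, +1)
BHJQ@1: {C} ∪ {G,T} = {C,G,T} (union, +1)
BHJOQ@1: {C,G,T} ∩ {C} = {C} (intersection, +0)
BH@2: {C} ∪ {T} = {C,T} (union, +1)
JQ@2: {C} ∪ {A} = {A,C} (union, +1)
BHJQ@2: {C,T} ∩ {A,C} = {C} (intersection, +0)
BHJOQ@2: {C} ∩ {C} = {C} (intersection, +0)
BH@3: {G} ∩ {G} = {G} (intersection, +0)
JQ@3: {T} ∪ {A} = {A,T} (union, +1)
BHJQ@3: {G} ∪ {A,T} = {A,G,T} (union, +1)
BHJOQ@3: {A,G,T} ∪ {C} = {A,C,G,T} (union, +1)
BH@4: {T} ∪ {G} = {G,T} (union, +1)
JQ@4: {G} ∩ {G} = {G} (intersection, +0)
BHJQ@4: {G,T} ∩ {G} = {G} (intersection, +0)
BHJOQ@4: {G} ∪ {C} = {C,G} (union, +1)
BH@5: {G} ∪ {T} = {G,T} (union, +1)
JQ@5: {A} ∪ {C} = {A,C} (union, +1)
BHJQ@5: {G,T} ∪ {A,C} = {A,C,G,T} (union, +1)
BHJOQ@5: {A,C,G,T} ∩ {C} = {C} (intersection, +0)
BH@6: {G} ∪ {A} = {A,G} (union, +1)
JQ@6: {A} ∪ {C} = {A,C} (union, +1)
BHJQ@6: {A,G} ∩ {A,C} = {A} (intersection, +0)
BHJOQ@6: {A} ∩ {A} = {A} (intersection, +0)
per-site changes: [2, 2, 2, 3, 2, 3, 2]; total = 16

A,G,T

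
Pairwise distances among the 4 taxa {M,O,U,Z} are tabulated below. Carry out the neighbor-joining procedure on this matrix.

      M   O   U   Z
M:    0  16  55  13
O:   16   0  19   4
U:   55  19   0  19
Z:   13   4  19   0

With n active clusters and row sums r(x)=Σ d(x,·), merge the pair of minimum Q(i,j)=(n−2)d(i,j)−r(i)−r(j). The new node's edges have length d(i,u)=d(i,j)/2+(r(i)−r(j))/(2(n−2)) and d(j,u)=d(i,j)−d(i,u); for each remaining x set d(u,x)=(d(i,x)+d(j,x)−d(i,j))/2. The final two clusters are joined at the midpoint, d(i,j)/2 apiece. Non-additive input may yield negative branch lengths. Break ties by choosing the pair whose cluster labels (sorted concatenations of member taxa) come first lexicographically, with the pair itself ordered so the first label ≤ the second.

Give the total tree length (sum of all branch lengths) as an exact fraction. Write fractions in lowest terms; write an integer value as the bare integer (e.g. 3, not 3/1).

step 1: merge (M,Z) at d=13, Q=-94; branch lengths M→37/2, Z→-11/2; new cluster MZ
  updated: d(MZ,O)=7/2, d(MZ,U)=61/2
step 2: merge (MZ,O) at d=7/2, Q=-53; branch lengths MZ→15/2, O→-4; new cluster MOZ
  updated: d(MOZ,U)=23
step 3: merge (MOZ,U) at d=23; branch lengths MOZ→23/2, U→23/2; new cluster MOUZ
final tree: (((M:37/2,Z:-11/2):15/2,O:-4):23/2,U:23/2)
total length: 79/2

79/2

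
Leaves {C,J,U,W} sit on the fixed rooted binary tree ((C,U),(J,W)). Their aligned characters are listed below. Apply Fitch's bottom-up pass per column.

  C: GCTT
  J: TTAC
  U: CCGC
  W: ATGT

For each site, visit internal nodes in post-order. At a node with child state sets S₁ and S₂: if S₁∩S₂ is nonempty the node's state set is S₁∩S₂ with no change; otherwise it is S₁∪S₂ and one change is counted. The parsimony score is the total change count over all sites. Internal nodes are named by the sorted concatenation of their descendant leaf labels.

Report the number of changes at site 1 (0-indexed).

[col 0] CU: children C:{G}, U:{C} ∪→ {C,G}; cost 1
[col 0] JW: children J:{T}, W:{A} ∪→ {A,T}; cost 1
[col 0] CJUW: children CU:{C,G}, JW:{A,T} ∪→ {A,C,G,T}; cost 1
[col 1] CU: children C:{C}, U:{C} ∩→ {C}; cost 0
[col 1] JW: children J:{T}, W:{T} ∩→ {T}; cost 0
[col 1] CJUW: children CU:{C}, JW:{T} ∪→ {C,T}; cost 1
[col 2] CU: children C:{T}, U:{G} ∪→ {G,T}; cost 1
[col 2] JW: children J:{A}, W:{G} ∪→ {A,G}; cost 1
[col 2] CJUW: children CU:{G,T}, JW:{A,G} ∩→ {G}; cost 0
[col 3] CU: children C:{T}, U:{C} ∪→ {C,T}; cost 1
[col 3] JW: children J:{C}, W:{T} ∪→ {C,T}; cost 1
[col 3] CJUW: children CU:{C,T}, JW:{C,T} ∩→ {C,T}; cost 0
per-site changes: [3, 1, 2, 2]; total = 8

1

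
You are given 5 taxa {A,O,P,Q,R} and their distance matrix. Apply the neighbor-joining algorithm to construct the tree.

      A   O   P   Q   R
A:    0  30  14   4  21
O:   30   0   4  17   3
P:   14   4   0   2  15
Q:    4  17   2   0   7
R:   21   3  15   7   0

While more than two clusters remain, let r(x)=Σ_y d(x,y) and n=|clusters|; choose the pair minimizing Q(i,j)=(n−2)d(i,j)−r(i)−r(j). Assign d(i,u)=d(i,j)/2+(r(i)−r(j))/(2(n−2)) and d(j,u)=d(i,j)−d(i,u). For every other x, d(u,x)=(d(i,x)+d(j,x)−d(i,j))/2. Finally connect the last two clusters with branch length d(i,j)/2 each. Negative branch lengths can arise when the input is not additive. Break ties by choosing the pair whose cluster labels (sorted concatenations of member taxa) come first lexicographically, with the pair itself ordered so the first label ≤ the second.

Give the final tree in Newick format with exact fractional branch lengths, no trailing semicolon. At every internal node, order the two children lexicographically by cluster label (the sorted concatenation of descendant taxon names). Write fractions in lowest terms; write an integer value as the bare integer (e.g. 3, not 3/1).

(((A:67/8,Q:-35/8):53/8,(O:17/6,R:1/6):69/8):-5/16,P:-5/16)

1. join O+R (d=3, Q=-91) ⇒ OR; edges |O|=17/6, |R|=1/6
  updated: d(A,OR)=24, d(OR,P)=8, d(OR,Q)=21/2
2. join A+Q (d=4, Q=-101/2) ⇒ AQ; edges |A|=67/8, |Q|=-35/8
  updated: d(AQ,OR)=61/4, d(AQ,P)=6
3. join AQ+OR (d=61/4, Q=-117/4) ⇒ AOQR; edges |AQ|=53/8, |OR|=69/8
  updated: d(AOQR,P)=-5/8
4. join AOQR+P (d=-5/8) ⇒ AOPQR; edges |AOQR|=-5/16, |P|=-5/16
final tree: (((A:67/8,Q:-35/8):53/8,(O:17/6,R:1/6):69/8):-5/16,P:-5/16)
total length: 173/8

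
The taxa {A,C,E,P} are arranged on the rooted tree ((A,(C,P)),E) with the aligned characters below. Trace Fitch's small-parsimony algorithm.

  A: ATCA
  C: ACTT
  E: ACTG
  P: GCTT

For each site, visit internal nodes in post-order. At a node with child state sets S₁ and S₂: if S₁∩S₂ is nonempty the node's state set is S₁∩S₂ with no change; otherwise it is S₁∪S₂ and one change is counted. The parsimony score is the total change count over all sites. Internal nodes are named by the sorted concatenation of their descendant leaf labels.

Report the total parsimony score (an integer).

5

[col 0] CP: children C:{A}, P:{G} ∪→ {A,G}; cost 1
[col 0] ACP: children A:{A}, CP:{A,G} ∩→ {A}; cost 0
[col 0] ACEP: children ACP:{A}, E:{A} ∩→ {A}; cost 0
[col 1] CP: children C:{C}, P:{C} ∩→ {C}; cost 0
[col 1] ACP: children A:{T}, CP:{C} ∪→ {C,T}; cost 1
[col 1] ACEP: children ACP:{C,T}, E:{C} ∩→ {C}; cost 0
[col 2] CP: children C:{T}, P:{T} ∩→ {T}; cost 0
[col 2] ACP: children A:{C}, CP:{T} ∪→ {C,T}; cost 1
[col 2] ACEP: children ACP:{C,T}, E:{T} ∩→ {T}; cost 0
[col 3] CP: children C:{T}, P:{T} ∩→ {T}; cost 0
[col 3] ACP: children A:{A}, CP:{T} ∪→ {A,T}; cost 1
[col 3] ACEP: children ACP:{A,T}, E:{G} ∪→ {A,G,T}; cost 1
per-site changes: [1, 1, 1, 2]; total = 5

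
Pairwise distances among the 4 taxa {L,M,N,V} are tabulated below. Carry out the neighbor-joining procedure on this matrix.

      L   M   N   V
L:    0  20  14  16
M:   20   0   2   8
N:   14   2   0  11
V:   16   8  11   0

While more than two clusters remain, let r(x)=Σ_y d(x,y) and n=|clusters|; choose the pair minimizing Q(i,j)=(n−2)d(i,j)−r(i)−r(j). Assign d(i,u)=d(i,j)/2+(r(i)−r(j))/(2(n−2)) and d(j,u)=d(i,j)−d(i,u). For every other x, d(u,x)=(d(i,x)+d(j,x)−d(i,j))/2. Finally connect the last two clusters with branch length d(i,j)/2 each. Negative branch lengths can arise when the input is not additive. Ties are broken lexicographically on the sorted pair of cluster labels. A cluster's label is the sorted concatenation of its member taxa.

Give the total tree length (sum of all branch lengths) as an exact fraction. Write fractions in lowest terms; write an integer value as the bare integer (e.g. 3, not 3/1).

89/4

iteration 1: select L,V (d=16, Q=-53); attach at lengths (47/4, 17/4); label the merged cluster LV
  updated: d(LV,M)=6, d(LV,N)=9/2
iteration 2: select LV,M (d=6, Q=-25/2); attach at lengths (17/4, 7/4); label the merged cluster LMV
  updated: d(LMV,N)=1/4
iteration 3: select LMV,N (d=1/4); attach at lengths (1/8, 1/8); label the merged cluster LMNV
final tree: (((L:47/4,V:17/4):17/4,M:7/4):1/8,N:1/8)
total length: 89/4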